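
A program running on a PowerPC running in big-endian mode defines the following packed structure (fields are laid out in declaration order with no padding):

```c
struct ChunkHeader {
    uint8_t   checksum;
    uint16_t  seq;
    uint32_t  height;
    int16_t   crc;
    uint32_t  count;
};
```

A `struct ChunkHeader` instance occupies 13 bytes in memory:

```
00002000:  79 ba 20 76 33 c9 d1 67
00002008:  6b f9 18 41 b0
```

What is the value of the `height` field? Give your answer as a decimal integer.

`height` follows `checksum` (1 B), `seq` (2 B), so it starts at offset 1 + 2 = 3 and occupies 4 bytes.
Bytes at offsets 3..6: 76 33 C9 D1.
Big-endian stores the most-significant byte at the lowest address.
The bytes are already most-significant first: 0x7633C9D1.
0x7633C9D1 = 1983105489.

1983105489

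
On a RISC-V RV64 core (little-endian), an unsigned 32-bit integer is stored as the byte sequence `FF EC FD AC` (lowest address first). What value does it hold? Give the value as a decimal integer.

2902322431

In little-endian order the low byte comes first in memory.
Reassemble most-significant byte first: AC FD EC FF → 0xACFDECFF.
0xACFDECFF = 2902322431.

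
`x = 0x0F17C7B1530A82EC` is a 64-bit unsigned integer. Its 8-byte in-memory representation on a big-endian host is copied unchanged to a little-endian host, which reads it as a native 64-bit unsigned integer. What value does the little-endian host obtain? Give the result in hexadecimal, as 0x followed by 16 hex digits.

0xEC820A53B1C7170F

Stored big-endian, the bytes at ascending addresses are 0F 17 C7 B1 53 0A 82 EC.
Read back as little-endian, the first byte is least significant, giving 0xEC820A53B1C7170F.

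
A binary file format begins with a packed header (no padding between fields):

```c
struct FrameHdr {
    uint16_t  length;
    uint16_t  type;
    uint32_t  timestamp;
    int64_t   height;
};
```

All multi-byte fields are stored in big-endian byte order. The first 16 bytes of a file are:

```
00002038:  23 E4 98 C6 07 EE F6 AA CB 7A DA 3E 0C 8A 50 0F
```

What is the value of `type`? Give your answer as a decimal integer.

39110

`type` follows `length` (2 bytes), so it starts at byte offset 2 and occupies 2 bytes.
Bytes at offsets 2..3: 98 C6.
In big-endian order the high byte comes first in memory.
The bytes are already most-significant first: 0x98C6.
0x98C6 = 39110.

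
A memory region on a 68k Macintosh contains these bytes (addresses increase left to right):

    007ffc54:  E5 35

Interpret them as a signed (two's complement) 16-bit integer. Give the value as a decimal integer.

-6859

Big-endian: lowest address holds the most-significant byte.
The bytes are already most-significant first: 0xE535.
Top bit is set, so as a signed 16-bit value this is 0xE535 − 2^16 = -6859.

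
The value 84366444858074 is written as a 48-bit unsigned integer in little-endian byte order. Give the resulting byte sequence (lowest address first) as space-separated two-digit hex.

DA 0A FA 17 BB 4C

84366444858074 in hexadecimal, padded to 48 bits, is 0x4CBB17FA0ADA.
Split into bytes (most-significant first): 4C BB 17 FA 0A DA.
Little-endian stores the least-significant byte at the lowest address.
So at ascending addresses the bytes are DA 0A FA 17 BB 4C.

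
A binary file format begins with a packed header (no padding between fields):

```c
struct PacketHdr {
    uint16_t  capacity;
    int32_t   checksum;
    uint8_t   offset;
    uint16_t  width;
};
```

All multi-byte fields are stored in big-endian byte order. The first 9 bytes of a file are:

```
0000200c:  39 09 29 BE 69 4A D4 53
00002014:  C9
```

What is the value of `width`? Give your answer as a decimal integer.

`width` follows `capacity` (2 B), `checksum` (4 B), `offset` (1 B), so it starts at offset 2 + 4 + 1 = 7 and occupies 2 bytes.
Bytes at offsets 7..8: 53 C9.
In big-endian order the high byte comes first in memory.
The bytes are already most-significant first: 0x53C9.
0x53C9 = 21449.

21449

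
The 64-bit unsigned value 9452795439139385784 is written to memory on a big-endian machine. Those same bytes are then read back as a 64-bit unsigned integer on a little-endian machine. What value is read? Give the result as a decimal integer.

9452795439139385784 in 64-bit hexadecimal is 0x832F135E6C55F1B8.
Stored big-endian, the bytes at ascending addresses are 83 2F 13 5E 6C 55 F1 B8.
Read back as little-endian, the first byte is least significant, giving 0xB8F1556C5E132F83.
0xB8F1556C5E132F83 = 13326526696289152899.

13326526696289152899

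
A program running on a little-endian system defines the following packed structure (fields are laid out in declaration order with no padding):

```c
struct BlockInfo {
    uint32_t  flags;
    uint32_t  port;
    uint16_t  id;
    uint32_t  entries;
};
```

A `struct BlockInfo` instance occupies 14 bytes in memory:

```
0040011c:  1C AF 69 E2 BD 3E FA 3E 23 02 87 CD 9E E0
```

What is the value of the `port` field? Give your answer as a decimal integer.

`port` follows `flags` (4 bytes), so it starts at byte offset 4 and occupies 4 bytes.
Bytes at offsets 4..7: BD 3E FA 3E.
Little-endian stores the least-significant byte at the lowest address.
Reassemble most-significant byte first: 3E FA 3E BD → 0x3EFA3EBD.
0x3EFA3EBD = 1056587453.

1056587453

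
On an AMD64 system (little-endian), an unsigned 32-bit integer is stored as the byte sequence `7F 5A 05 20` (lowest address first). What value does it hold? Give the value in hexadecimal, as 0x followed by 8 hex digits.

0x20055A7F

Little-endian: lowest address holds the least-significant byte.
Reassemble most-significant byte first: 20 05 5A 7F → 0x20055A7F.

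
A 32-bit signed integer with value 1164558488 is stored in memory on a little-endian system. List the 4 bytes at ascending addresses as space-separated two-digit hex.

98 C0 69 45

1164558488 in hexadecimal, padded to 32 bits, is 0x4569C098.
Split into bytes (most-significant first): 45 69 C0 98.
In little-endian order the low byte comes first in memory.
So at ascending addresses the bytes are 98 C0 69 45.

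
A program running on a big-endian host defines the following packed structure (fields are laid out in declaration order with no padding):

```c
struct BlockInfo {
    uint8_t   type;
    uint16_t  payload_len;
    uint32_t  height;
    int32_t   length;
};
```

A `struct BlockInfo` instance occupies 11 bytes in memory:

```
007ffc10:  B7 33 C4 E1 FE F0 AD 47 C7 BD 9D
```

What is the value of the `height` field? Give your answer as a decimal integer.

3791581357

`height` follows `type` (1 B), `payload_len` (2 B), so it starts at offset 1 + 2 = 3 and occupies 4 bytes.
Bytes at offsets 3..6: E1 FE F0 AD.
Big-endian stores the most-significant byte at the lowest address.
The bytes are already most-significant first: 0xE1FEF0AD.
0xE1FEF0AD = 3791581357.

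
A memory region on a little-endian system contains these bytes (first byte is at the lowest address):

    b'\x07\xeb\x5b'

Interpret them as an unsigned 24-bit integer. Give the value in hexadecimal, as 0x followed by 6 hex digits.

Little-endian: lowest address holds the least-significant byte.
Reassemble most-significant byte first: 5B EB 07 → 0x5BEB07.

0x5BEB07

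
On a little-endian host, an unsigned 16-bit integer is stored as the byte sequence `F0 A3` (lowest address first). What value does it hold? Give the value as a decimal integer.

In little-endian order the low byte comes first in memory.
Reassemble most-significant byte first: A3 F0 → 0xA3F0.
0xA3F0 = 41968.

41968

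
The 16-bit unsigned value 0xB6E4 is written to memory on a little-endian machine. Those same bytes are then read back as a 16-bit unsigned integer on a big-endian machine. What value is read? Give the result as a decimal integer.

58550

Stored little-endian, the bytes at ascending addresses are E4 B6.
Read back as big-endian, the last byte is least significant, giving 0xE4B6.
0xE4B6 = 58550.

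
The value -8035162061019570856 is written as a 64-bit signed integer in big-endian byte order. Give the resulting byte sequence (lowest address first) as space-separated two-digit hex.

90 7D 5E AD 78 3B 9D 58

Two's complement of -8035162061019570856 in 64 bits: 8035162061019570856 = 0x6F82A15287C462A8; invert → 0x907D5EAD783B9D57; add 1 → 0x907D5EAD783B9D58.
Split into bytes (most-significant first): 90 7D 5E AD 78 3B 9D 58.
In big-endian order the high byte comes first in memory.
So the memory order matches the most-significant-first order: 90 7D 5E AD 78 3B 9D 58.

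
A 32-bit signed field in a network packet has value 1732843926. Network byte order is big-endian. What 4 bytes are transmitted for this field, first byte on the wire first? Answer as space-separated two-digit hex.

1732843926 in hexadecimal, padded to 32 bits, is 0x67491996.
Split into bytes (most-significant first): 67 49 19 96.
In big-endian order the high byte comes first in memory.
So the memory order matches the most-significant-first order: 67 49 19 96.

67 49 19 96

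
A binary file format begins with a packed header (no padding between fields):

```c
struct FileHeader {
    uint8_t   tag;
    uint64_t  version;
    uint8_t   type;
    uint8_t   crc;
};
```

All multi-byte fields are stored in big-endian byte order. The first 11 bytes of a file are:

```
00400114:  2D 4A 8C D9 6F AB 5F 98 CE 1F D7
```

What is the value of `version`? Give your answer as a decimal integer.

`version` follows `tag` (1 byte), so it starts at byte offset 1 and occupies 8 bytes.
Bytes at offsets 1..8: 4A 8C D9 6F AB 5F 98 CE.
Big-endian: lowest address holds the most-significant byte.
The bytes are already most-significant first: 0x4A8CD96FAB5F98CE.
0x4A8CD96FAB5F98CE = 5371907529185925326.

5371907529185925326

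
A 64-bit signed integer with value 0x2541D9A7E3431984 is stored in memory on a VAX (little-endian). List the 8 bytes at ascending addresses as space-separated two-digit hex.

Split into bytes (most-significant first): 25 41 D9 A7 E3 43 19 84.
Little-endian stores the least-significant byte at the lowest address.
So at ascending addresses the bytes are 84 19 43 E3 A7 D9 41 25.

84 19 43 E3 A7 D9 41 25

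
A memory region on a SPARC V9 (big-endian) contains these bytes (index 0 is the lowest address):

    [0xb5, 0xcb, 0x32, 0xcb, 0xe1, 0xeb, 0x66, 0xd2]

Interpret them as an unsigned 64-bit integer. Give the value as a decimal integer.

Big-endian stores the most-significant byte at the lowest address.
The bytes are already most-significant first: 0xB5CB32CBE1EB66D2.
0xB5CB32CBE1EB66D2 = 13099619792387270354.

13099619792387270354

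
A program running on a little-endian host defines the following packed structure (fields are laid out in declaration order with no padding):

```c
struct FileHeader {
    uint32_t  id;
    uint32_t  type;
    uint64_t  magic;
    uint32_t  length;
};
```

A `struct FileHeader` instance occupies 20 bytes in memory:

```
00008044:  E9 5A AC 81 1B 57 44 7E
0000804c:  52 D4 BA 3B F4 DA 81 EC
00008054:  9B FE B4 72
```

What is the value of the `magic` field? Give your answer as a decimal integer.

17042143207455642706

`magic` follows `id` (4 B), `type` (4 B), so it starts at offset 4 + 4 = 8 and occupies 8 bytes.
Bytes at offsets 8..15: 52 D4 BA 3B F4 DA 81 EC.
Little-endian stores the least-significant byte at the lowest address.
Reassemble most-significant byte first: EC 81 DA F4 3B BA D4 52 → 0xEC81DAF43BBAD452.
0xEC81DAF43BBAD452 = 17042143207455642706.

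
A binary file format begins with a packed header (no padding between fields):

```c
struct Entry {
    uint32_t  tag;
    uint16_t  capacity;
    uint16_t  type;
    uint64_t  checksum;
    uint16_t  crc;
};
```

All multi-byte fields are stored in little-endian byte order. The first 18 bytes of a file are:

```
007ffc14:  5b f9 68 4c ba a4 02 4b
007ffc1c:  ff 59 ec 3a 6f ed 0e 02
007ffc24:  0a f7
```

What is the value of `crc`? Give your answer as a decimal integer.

`crc` follows `tag` (4 B), `capacity` (2 B), `type` (2 B), `checksum` (8 B), so it starts at offset 4 + 2 + 2 + 8 = 16 and occupies 2 bytes.
Bytes at offsets 16..17: 0A F7.
In little-endian order the low byte comes first in memory.
Reassemble most-significant byte first: F7 0A → 0xF70A.
0xF70A = 63242.

63242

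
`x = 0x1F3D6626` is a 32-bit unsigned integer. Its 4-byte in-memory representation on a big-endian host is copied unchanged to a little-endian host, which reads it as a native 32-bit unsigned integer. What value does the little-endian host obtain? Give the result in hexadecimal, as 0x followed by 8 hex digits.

Stored big-endian, the bytes at ascending addresses are 1F 3D 66 26.
Read back as little-endian, the first byte is least significant, giving 0x26663D1F.

0x26663D1F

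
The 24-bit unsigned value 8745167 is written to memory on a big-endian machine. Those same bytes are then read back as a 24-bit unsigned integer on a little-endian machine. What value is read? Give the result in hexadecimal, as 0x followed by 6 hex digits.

0xCF7085

8745167 in 24-bit hexadecimal is 0x8570CF.
Stored big-endian, the bytes at ascending addresses are 85 70 CF.
Read back as little-endian, the first byte is least significant, giving 0xCF7085.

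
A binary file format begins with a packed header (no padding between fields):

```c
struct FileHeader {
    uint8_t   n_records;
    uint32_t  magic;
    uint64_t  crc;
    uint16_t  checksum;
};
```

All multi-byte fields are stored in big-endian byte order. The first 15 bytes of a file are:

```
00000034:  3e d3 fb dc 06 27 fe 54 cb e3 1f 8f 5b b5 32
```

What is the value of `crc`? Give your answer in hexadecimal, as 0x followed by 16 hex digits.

0x27FE54CBE31F8F5B

`crc` follows `n_records` (1 B), `magic` (4 B), so it starts at offset 1 + 4 = 5 and occupies 8 bytes.
Bytes at offsets 5..12: 27 FE 54 CB E3 1F 8F 5B.
Big-endian: lowest address holds the most-significant byte.
The bytes are already most-significant first: 0x27FE54CBE31F8F5B.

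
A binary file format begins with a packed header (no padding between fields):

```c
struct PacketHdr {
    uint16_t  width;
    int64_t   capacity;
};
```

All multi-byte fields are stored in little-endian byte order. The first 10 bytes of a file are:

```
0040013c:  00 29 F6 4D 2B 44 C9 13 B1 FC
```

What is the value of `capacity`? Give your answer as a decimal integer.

`capacity` follows `width` (2 bytes), so it starts at byte offset 2 and occupies 8 bytes.
Bytes at offsets 2..9: F6 4D 2B 44 C9 13 B1 FC.
Little-endian stores the least-significant byte at the lowest address.
Reassemble most-significant byte first: FC B1 13 C9 44 2B 4D F6 → 0xFCB113C9442B4DF6.
Top bit is set, so as a signed 64-bit value this is 0xFCB113C9442B4DF6 − 2^64 = -238387550120882698.

-238387550120882698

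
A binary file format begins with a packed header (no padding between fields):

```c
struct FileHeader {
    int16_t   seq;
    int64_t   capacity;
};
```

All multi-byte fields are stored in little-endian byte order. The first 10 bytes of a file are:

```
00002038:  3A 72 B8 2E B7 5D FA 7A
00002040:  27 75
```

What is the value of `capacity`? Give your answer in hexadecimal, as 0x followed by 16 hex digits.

0x75277AFA5DB72EB8

`capacity` follows `seq` (2 bytes), so it starts at byte offset 2 and occupies 8 bytes.
Bytes at offsets 2..9: B8 2E B7 5D FA 7A 27 75.
Little-endian: lowest address holds the least-significant byte.
Reassemble most-significant byte first: 75 27 7A FA 5D B7 2E B8 → 0x75277AFA5DB72EB8.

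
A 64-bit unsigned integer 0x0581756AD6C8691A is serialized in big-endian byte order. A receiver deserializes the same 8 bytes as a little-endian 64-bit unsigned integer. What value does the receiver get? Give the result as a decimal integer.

Stored big-endian, the bytes at ascending addresses are 05 81 75 6A D6 C8 69 1A.
Read back as little-endian, the first byte is least significant, giving 0x1A69C8D66A758105.
0x1A69C8D66A758105 = 1903273140775387397.

1903273140775387397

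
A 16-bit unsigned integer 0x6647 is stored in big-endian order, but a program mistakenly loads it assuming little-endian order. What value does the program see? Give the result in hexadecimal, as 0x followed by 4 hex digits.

Stored big-endian, the bytes at ascending addresses are 66 47.
Read back as little-endian, the first byte is least significant, giving 0x4766.

0x4766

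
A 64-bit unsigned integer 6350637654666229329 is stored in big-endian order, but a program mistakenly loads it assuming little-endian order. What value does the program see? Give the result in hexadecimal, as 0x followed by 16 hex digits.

6350637654666229329 in 64-bit hexadecimal is 0x5821FF4CBF99B651.
Stored big-endian, the bytes at ascending addresses are 58 21 FF 4C BF 99 B6 51.
Read back as little-endian, the first byte is least significant, giving 0x51B699BF4CFF2158.

0x51B699BF4CFF2158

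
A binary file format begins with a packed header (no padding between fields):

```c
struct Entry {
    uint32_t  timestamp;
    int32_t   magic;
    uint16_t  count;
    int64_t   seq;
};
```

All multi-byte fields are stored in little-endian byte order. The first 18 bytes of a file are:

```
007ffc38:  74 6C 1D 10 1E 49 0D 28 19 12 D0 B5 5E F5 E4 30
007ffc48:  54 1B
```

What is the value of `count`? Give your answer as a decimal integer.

`count` follows `timestamp` (4 B), `magic` (4 B), so it starts at offset 4 + 4 = 8 and occupies 2 bytes.
Bytes at offsets 8..9: 19 12.
Little-endian: lowest address holds the least-significant byte.
Reassemble most-significant byte first: 12 19 → 0x1219.
0x1219 = 4633.

4633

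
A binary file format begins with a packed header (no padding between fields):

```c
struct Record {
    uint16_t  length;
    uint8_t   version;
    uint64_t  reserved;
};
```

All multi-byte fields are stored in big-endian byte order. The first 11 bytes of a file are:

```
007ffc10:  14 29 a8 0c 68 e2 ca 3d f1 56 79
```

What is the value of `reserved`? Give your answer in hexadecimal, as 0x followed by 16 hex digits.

`reserved` follows `length` (2 B), `version` (1 B), so it starts at offset 2 + 1 = 3 and occupies 8 bytes.
Bytes at offsets 3..10: 0C 68 E2 CA 3D F1 56 79.
Big-endian: lowest address holds the most-significant byte.
The bytes are already most-significant first: 0x0C68E2CA3DF15679.

0x0C68E2CA3DF15679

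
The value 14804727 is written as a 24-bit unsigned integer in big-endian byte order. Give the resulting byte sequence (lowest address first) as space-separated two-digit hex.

E1 E6 F7

14804727 in hexadecimal, padded to 24 bits, is 0xE1E6F7.
Split into bytes (most-significant first): E1 E6 F7.
Big-endian stores the most-significant byte at the lowest address.
So the memory order matches the most-significant-first order: E1 E6 F7.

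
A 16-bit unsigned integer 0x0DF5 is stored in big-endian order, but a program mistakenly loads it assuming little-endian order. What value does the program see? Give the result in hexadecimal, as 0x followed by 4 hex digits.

0xF50D

Stored big-endian, the bytes at ascending addresses are 0D F5.
Read back as little-endian, the first byte is least significant, giving 0xF50D.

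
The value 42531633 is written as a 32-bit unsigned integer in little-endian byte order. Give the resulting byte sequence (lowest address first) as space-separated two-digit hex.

42531633 in hexadecimal, padded to 32 bits, is 0x0288FB31.
Split into bytes (most-significant first): 02 88 FB 31.
In little-endian order the low byte comes first in memory.
So at ascending addresses the bytes are 31 FB 88 02.

31 FB 88 02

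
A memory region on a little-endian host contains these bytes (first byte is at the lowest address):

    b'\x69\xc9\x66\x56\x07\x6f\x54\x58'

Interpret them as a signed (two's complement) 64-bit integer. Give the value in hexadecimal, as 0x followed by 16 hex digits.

Little-endian stores the least-significant byte at the lowest address.
Reassemble most-significant byte first: 58 54 6F 07 56 66 C9 69 → 0x58546F075666C969.

0x58546F075666C969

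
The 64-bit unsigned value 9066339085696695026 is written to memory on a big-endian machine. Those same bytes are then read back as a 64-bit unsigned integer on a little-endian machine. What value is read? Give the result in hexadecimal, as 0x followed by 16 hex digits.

0xF2FA30E85C1BD27D

9066339085696695026 in 64-bit hexadecimal is 0x7DD21B5CE830FAF2.
Stored big-endian, the bytes at ascending addresses are 7D D2 1B 5C E8 30 FA F2.
Read back as little-endian, the first byte is least significant, giving 0xF2FA30E85C1BD27D.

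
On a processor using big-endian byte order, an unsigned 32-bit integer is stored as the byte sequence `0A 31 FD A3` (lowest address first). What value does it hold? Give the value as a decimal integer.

In big-endian order the high byte comes first in memory.
The bytes are already most-significant first: 0x0A31FDA3.
0x0A31FDA3 = 171048355.

171048355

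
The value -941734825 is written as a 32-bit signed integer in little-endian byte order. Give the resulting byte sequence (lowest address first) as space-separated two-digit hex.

57 44 DE C7

Two's complement of -941734825 in 32 bits: 941734825 = 0x3821BBA9; invert → 0xC7DE4456; add 1 → 0xC7DE4457.
Split into bytes (most-significant first): C7 DE 44 57.
In little-endian order the low byte comes first in memory.
So at ascending addresses the bytes are 57 44 DE C7.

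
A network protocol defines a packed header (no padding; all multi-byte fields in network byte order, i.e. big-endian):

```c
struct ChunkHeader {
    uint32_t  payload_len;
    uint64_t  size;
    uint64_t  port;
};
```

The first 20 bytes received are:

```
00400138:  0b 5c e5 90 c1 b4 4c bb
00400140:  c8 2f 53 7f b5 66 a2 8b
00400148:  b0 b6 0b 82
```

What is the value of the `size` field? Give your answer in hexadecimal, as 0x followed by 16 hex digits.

0xC1B44CBBC82F537F

`size` follows `payload_len` (4 bytes), so it starts at byte offset 4 and occupies 8 bytes.
Bytes at offsets 4..11: C1 B4 4C BB C8 2F 53 7F.
In big-endian order the high byte comes first in memory.
The bytes are already most-significant first: 0xC1B44CBBC82F537F.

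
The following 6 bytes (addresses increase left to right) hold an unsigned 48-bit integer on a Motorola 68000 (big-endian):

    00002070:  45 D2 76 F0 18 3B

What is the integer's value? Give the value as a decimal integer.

76770240895035

Big-endian stores the most-significant byte at the lowest address.
The bytes are already most-significant first: 0x45D276F0183B.
0x45D276F0183B = 76770240895035.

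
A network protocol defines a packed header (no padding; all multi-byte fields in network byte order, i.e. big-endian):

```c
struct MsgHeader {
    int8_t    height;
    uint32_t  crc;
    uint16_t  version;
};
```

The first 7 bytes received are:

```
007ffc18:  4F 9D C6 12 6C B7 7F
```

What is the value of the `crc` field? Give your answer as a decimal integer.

2647003756

`crc` follows `height` (1 byte), so it starts at byte offset 1 and occupies 4 bytes.
Bytes at offsets 1..4: 9D C6 12 6C.
Big-endian stores the most-significant byte at the lowest address.
The bytes are already most-significant first: 0x9DC6126C.
0x9DC6126C = 2647003756.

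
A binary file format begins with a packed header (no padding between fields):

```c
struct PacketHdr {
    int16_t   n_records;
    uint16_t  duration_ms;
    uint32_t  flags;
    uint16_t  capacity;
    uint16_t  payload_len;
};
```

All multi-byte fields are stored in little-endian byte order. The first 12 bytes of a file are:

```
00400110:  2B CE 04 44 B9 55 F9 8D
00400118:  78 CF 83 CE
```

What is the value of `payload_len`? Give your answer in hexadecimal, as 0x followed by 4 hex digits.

`payload_len` follows `n_records` (2 B), `duration_ms` (2 B), `flags` (4 B), `capacity` (2 B), so it starts at offset 2 + 2 + 4 + 2 = 10 and occupies 2 bytes.
Bytes at offsets 10..11: 83 CE.
In little-endian order the low byte comes first in memory.
Reassemble most-significant byte first: CE 83 → 0xCE83.

0xCE83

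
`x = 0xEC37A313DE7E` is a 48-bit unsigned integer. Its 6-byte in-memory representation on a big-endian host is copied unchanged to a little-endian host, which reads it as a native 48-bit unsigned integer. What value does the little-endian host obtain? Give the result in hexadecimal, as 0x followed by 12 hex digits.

Stored big-endian, the bytes at ascending addresses are EC 37 A3 13 DE 7E.
Read back as little-endian, the first byte is least significant, giving 0x7EDE13A337EC.

0x7EDE13A337EC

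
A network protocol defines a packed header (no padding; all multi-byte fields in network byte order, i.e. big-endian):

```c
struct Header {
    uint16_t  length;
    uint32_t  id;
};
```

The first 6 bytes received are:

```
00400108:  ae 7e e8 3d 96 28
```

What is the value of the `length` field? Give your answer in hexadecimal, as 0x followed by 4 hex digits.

0xAE7E

`length` is the first field, at byte offset 0, occupying 2 bytes.
Bytes at offsets 0..1: AE 7E.
Big-endian stores the most-significant byte at the lowest address.
The bytes are already most-significant first: 0xAE7E.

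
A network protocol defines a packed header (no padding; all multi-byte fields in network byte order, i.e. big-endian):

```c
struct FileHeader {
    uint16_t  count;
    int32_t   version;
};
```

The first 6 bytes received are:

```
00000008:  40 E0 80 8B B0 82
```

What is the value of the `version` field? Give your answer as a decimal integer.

`version` follows `count` (2 bytes), so it starts at byte offset 2 and occupies 4 bytes.
Bytes at offsets 2..5: 80 8B B0 82.
In big-endian order the high byte comes first in memory.
The bytes are already most-significant first: 0x808BB082.
Top bit is set, so as a signed 32-bit value this is 0x808BB082 − 2^32 = -2138328958.

-2138328958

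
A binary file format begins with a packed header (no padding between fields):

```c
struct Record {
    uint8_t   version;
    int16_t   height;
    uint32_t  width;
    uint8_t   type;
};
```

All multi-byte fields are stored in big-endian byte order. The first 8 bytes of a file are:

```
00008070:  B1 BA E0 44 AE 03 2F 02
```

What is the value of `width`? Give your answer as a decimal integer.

`width` follows `version` (1 B), `height` (2 B), so it starts at offset 1 + 2 = 3 and occupies 4 bytes.
Bytes at offsets 3..6: 44 AE 03 2F.
In big-endian order the high byte comes first in memory.
The bytes are already most-significant first: 0x44AE032F.
0x44AE032F = 1152254767.

1152254767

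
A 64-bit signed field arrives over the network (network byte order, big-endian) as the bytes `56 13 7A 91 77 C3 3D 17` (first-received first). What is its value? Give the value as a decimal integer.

Big-endian stores the most-significant byte at the lowest address.
The bytes are already most-significant first: 0x56137A9177C33D17.
0x56137A9177C33D17 = 6202435877017435415.

6202435877017435415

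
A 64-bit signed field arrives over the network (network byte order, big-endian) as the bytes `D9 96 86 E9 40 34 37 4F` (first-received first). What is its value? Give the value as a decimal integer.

Big-endian stores the most-significant byte at the lowest address.
The bytes are already most-significant first: 0xD99686E94034374F.
Top bit is set, so as a signed 64-bit value this is 0xD99686E94034374F − 2^64 = -2767876584609925297.

-2767876584609925297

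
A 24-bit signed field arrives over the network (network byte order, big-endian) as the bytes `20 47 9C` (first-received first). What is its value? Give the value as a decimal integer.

2115484

Big-endian: lowest address holds the most-significant byte.
The bytes are already most-significant first: 0x20479C.
0x20479C = 2115484.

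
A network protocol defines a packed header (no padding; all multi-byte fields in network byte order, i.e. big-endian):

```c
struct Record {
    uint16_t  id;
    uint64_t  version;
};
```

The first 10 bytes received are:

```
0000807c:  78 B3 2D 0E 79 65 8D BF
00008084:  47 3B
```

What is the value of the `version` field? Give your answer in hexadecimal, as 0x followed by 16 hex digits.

`version` follows `id` (2 bytes), so it starts at byte offset 2 and occupies 8 bytes.
Bytes at offsets 2..9: 2D 0E 79 65 8D BF 47 3B.
Big-endian: lowest address holds the most-significant byte.
The bytes are already most-significant first: 0x2D0E79658DBF473B.

0x2D0E79658DBF473B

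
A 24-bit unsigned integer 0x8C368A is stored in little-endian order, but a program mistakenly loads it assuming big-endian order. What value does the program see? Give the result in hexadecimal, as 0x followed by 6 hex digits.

0x8A368C

Stored little-endian, the bytes at ascending addresses are 8A 36 8C.
Read back as big-endian, the last byte is least significant, giving 0x8A368C.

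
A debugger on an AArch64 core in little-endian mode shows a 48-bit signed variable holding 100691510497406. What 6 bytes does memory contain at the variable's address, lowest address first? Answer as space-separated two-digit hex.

7E 10 B7 11 94 5B

100691510497406 in hexadecimal, padded to 48 bits, is 0x5B9411B7107E.
Split into bytes (most-significant first): 5B 94 11 B7 10 7E.
Little-endian: lowest address holds the least-significant byte.
So at ascending addresses the bytes are 7E 10 B7 11 94 5B.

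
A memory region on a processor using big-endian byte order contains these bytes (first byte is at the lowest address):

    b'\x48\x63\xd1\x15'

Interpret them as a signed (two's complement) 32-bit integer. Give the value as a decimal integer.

1214501141

Big-endian: lowest address holds the most-significant byte.
The bytes are already most-significant first: 0x4863D115.
0x4863D115 = 1214501141.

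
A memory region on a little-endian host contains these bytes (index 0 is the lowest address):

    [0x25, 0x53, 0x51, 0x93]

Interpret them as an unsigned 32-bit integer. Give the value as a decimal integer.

2471580453

Little-endian stores the least-significant byte at the lowest address.
Reassemble most-significant byte first: 93 51 53 25 → 0x93515325.
0x93515325 = 2471580453.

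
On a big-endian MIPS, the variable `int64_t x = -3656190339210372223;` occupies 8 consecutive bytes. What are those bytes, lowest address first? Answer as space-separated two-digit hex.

CD 42 9A 42 00 26 9B 81

Two's complement of -3656190339210372223 in 64 bits: 3656190339210372223 = 0x32BD65BDFFD9647F; invert → 0xCD429A4200269B80; add 1 → 0xCD429A4200269B81.
Split into bytes (most-significant first): CD 42 9A 42 00 26 9B 81.
Big-endian: lowest address holds the most-significant byte.
So the memory order matches the most-significant-first order: CD 42 9A 42 00 26 9B 81.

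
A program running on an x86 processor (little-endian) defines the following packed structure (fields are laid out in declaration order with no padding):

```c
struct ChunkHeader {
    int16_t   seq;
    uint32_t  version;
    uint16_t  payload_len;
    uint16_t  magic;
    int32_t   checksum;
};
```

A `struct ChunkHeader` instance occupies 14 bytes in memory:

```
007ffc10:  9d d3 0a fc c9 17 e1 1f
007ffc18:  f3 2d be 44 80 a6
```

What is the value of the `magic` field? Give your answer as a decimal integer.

`magic` follows `seq` (2 B), `version` (4 B), `payload_len` (2 B), so it starts at offset 2 + 4 + 2 = 8 and occupies 2 bytes.
Bytes at offsets 8..9: F3 2D.
Little-endian stores the least-significant byte at the lowest address.
Reassemble most-significant byte first: 2D F3 → 0x2DF3.
0x2DF3 = 11763.

11763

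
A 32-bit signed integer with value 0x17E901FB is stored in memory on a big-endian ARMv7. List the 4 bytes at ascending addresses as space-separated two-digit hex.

Split into bytes (most-significant first): 17 E9 01 FB.
In big-endian order the high byte comes first in memory.
So the memory order matches the most-significant-first order: 17 E9 01 FB.

17 E9 01 FB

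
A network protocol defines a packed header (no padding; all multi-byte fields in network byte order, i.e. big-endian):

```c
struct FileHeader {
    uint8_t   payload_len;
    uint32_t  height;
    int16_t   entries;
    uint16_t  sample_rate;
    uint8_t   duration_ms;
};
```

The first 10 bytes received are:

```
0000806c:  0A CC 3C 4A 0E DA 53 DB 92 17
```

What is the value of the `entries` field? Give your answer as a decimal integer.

-9645

`entries` follows `payload_len` (1 B), `height` (4 B), so it starts at offset 1 + 4 = 5 and occupies 2 bytes.
Bytes at offsets 5..6: DA 53.
In big-endian order the high byte comes first in memory.
The bytes are already most-significant first: 0xDA53.
Top bit is set, so as a signed 16-bit value this is 0xDA53 − 2^16 = -9645.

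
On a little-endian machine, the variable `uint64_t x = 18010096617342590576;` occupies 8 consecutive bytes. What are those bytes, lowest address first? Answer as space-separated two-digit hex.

18010096617342590576 in hexadecimal, padded to 64 bits, is 0xF9F0B773AF2B5E70.
Split into bytes (most-significant first): F9 F0 B7 73 AF 2B 5E 70.
Little-endian: lowest address holds the least-significant byte.
So at ascending addresses the bytes are 70 5E 2B AF 73 B7 F0 F9.

70 5E 2B AF 73 B7 F0 F9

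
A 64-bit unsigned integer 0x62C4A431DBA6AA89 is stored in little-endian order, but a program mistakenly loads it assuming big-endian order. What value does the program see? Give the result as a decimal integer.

Stored little-endian, the bytes at ascending addresses are 89 AA A6 DB 31 A4 C4 62.
Read back as big-endian, the last byte is least significant, giving 0x89AAA6DB31A4C462.
0x89AAA6DB31A4C462 = 9919924589597869154.

9919924589597869154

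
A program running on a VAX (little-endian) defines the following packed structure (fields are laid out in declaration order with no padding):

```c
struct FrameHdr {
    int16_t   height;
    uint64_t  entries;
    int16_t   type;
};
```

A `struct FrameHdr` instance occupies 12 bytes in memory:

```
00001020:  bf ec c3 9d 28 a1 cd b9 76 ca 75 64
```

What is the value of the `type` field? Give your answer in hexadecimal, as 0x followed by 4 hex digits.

`type` follows `height` (2 B), `entries` (8 B), so it starts at offset 2 + 8 = 10 and occupies 2 bytes.
Bytes at offsets 10..11: 75 64.
In little-endian order the low byte comes first in memory.
Reassemble most-significant byte first: 64 75 → 0x6475.

0x6475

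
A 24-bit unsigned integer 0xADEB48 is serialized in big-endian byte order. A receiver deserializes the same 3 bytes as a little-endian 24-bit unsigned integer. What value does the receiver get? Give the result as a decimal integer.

Stored big-endian, the bytes at ascending addresses are AD EB 48.
Read back as little-endian, the first byte is least significant, giving 0x48EBAD.
0x48EBAD = 4778925.

4778925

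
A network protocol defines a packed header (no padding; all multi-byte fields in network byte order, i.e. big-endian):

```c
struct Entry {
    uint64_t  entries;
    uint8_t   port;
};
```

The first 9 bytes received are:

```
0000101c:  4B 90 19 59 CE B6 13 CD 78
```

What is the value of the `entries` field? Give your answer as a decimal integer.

`entries` is the first field, at byte offset 0, occupying 8 bytes.
Bytes at offsets 0..7: 4B 90 19 59 CE B6 13 CD.
In big-endian order the high byte comes first in memory.
The bytes are already most-significant first: 0x4B901959CEB613CD.
0x4B901959CEB613CD = 5444879823001752525.

5444879823001752525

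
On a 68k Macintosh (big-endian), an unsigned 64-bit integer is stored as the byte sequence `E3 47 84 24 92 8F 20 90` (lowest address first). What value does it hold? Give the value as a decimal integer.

16377203862568640656

Big-endian stores the most-significant byte at the lowest address.
The bytes are already most-significant first: 0xE3478424928F2090.
0xE3478424928F2090 = 16377203862568640656.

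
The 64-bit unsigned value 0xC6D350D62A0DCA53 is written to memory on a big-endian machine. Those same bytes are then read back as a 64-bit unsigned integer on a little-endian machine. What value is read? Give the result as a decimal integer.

6037652728078980038

Stored big-endian, the bytes at ascending addresses are C6 D3 50 D6 2A 0D CA 53.
Read back as little-endian, the first byte is least significant, giving 0x53CA0D2AD650D3C6.
0x53CA0D2AD650D3C6 = 6037652728078980038.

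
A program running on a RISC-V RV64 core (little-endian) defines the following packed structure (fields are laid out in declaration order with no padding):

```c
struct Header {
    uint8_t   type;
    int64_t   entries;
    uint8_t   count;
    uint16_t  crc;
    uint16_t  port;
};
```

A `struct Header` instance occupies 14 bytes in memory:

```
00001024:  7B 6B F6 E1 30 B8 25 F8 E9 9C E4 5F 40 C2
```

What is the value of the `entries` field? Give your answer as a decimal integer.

-1587477395623774613

`entries` follows `type` (1 byte), so it starts at byte offset 1 and occupies 8 bytes.
Bytes at offsets 1..8: 6B F6 E1 30 B8 25 F8 E9.
Little-endian: lowest address holds the least-significant byte.
Reassemble most-significant byte first: E9 F8 25 B8 30 E1 F6 6B → 0xE9F825B830E1F66B.
Top bit is set, so as a signed 64-bit value this is 0xE9F825B830E1F66B − 2^64 = -1587477395623774613.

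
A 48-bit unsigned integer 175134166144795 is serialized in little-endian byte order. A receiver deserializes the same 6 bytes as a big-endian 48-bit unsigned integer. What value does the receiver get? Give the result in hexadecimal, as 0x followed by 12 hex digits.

0x1BD7C299489F

175134166144795 in 48-bit hexadecimal is 0x9F4899C2D71B.
Stored little-endian, the bytes at ascending addresses are 1B D7 C2 99 48 9F.
Read back as big-endian, the last byte is least significant, giving 0x1BD7C299489F.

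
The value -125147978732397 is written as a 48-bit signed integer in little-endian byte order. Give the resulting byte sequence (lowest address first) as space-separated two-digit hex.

Two's complement of -125147978732397 in 48 bits: 125147978732397 = 0x71D248D1136D; invert → 0x8E2DB72EEC92; add 1 → 0x8E2DB72EEC93.
Split into bytes (most-significant first): 8E 2D B7 2E EC 93.
Little-endian stores the least-significant byte at the lowest address.
So at ascending addresses the bytes are 93 EC 2E B7 2D 8E.

93 EC 2E B7 2D 8E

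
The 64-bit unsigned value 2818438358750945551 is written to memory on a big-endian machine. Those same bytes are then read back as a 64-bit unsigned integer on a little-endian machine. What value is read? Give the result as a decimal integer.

1108359581473053991

2818438358750945551 in 64-bit hexadecimal is 0x271D1AC12AAF610F.
Stored big-endian, the bytes at ascending addresses are 27 1D 1A C1 2A AF 61 0F.
Read back as little-endian, the first byte is least significant, giving 0x0F61AF2AC11A1D27.
0x0F61AF2AC11A1D27 = 1108359581473053991.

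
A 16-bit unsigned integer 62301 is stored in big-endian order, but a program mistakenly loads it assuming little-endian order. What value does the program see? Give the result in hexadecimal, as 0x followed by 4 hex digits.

62301 in 16-bit hexadecimal is 0xF35D.
Stored big-endian, the bytes at ascending addresses are F3 5D.
Read back as little-endian, the first byte is least significant, giving 0x5DF3.

0x5DF3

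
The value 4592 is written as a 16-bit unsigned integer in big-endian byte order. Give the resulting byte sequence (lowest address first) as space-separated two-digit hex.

11 F0

4592 in hexadecimal, padded to 16 bits, is 0x11F0.
Split into bytes (most-significant first): 11 F0.
In big-endian order the high byte comes first in memory.
So the memory order matches the most-significant-first order: 11 F0.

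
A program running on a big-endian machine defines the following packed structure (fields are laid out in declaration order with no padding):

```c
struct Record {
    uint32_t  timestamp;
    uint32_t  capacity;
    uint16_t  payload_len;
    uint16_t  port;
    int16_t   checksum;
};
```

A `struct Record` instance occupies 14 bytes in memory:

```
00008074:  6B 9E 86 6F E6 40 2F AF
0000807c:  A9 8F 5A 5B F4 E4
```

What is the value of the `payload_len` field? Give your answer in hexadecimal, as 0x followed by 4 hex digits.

0xA98F

`payload_len` follows `timestamp` (4 B), `capacity` (4 B), so it starts at offset 4 + 4 = 8 and occupies 2 bytes.
Bytes at offsets 8..9: A9 8F.
In big-endian order the high byte comes first in memory.
The bytes are already most-significant first: 0xA98F.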